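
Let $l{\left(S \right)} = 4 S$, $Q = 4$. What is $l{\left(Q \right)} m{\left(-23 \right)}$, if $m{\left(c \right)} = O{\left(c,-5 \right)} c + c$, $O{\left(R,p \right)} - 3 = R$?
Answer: $6992$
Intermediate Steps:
$O{\left(R,p \right)} = 3 + R$
$m{\left(c \right)} = c + c \left(3 + c\right)$ ($m{\left(c \right)} = \left(3 + c\right) c + c = c \left(3 + c\right) + c = c + c \left(3 + c\right)$)
$l{\left(Q \right)} m{\left(-23 \right)} = 4 \cdot 4 \left(- 23 \left(4 - 23\right)\right) = 16 \left(\left(-23\right) \left(-19\right)\right) = 16 \cdot 437 = 6992$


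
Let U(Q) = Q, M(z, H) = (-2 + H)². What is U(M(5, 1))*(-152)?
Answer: -152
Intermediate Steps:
U(M(5, 1))*(-152) = (-2 + 1)²*(-152) = (-1)²*(-152) = 1*(-152) = -152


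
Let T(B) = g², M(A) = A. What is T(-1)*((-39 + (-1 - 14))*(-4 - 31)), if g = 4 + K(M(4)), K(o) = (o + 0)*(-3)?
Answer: 120960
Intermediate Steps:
K(o) = -3*o (K(o) = o*(-3) = -3*o)
g = -8 (g = 4 - 3*4 = 4 - 12 = -8)
T(B) = 64 (T(B) = (-8)² = 64)
T(-1)*((-39 + (-1 - 14))*(-4 - 31)) = 64*((-39 + (-1 - 14))*(-4 - 31)) = 64*((-39 - 15)*(-35)) = 64*(-54*(-35)) = 64*1890 = 120960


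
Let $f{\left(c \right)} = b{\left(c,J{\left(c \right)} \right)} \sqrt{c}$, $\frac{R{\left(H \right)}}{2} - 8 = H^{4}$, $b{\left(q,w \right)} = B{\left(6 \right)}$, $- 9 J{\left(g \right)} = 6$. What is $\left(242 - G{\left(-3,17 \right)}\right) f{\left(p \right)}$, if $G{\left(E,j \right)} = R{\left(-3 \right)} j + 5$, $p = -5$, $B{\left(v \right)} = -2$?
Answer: $5578 i \sqrt{5} \approx 12473.0 i$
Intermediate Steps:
$J{\left(g \right)} = - \frac{2}{3}$ ($J{\left(g \right)} = \left(- \frac{1}{9}\right) 6 = - \frac{2}{3}$)
$b{\left(q,w \right)} = -2$
$R{\left(H \right)} = 16 + 2 H^{4}$
$f{\left(c \right)} = - 2 \sqrt{c}$
$G{\left(E,j \right)} = 5 + 178 j$ ($G{\left(E,j \right)} = \left(16 + 2 \left(-3\right)^{4}\right) j + 5 = \left(16 + 2 \cdot 81\right) j + 5 = \left(16 + 162\right) j + 5 = 178 j + 5 = 5 + 178 j$)
$\left(242 - G{\left(-3,17 \right)}\right) f{\left(p \right)} = \left(242 - \left(5 + 178 \cdot 17\right)\right) \left(- 2 \sqrt{-5}\right) = \left(242 - \left(5 + 3026\right)\right) \left(- 2 i \sqrt{5}\right) = \left(242 - 3031\right) \left(- 2 i \sqrt{5}\right) = - 2789 \left(- 2 i \sqrt{5}\right) = 5578 i \sqrt{5}$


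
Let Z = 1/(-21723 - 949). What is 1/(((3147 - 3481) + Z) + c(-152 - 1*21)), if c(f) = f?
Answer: -22672/11494705 ≈ -0.0019724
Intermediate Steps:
Z = -1/22672 (Z = 1/(-22672) = -1/22672 ≈ -4.4107e-5)
1/(((3147 - 3481) + Z) + c(-152 - 1*21)) = 1/(((3147 - 3481) - 1/22672) + (-152 - 1*21)) = 1/((-334 - 1/22672) + (-152 - 21)) = 1/(-7572449/22672 - 173) = 1/(-11494705/22672) = -22672/11494705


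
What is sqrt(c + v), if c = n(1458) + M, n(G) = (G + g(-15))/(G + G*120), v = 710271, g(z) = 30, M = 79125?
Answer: 2*sqrt(17407958127)/297 ≈ 888.48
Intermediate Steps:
n(G) = (30 + G)/(121*G) (n(G) = (G + 30)/(G + G*120) = (30 + G)/(G + 120*G) = (30 + G)/((121*G)) = (30 + G)*(1/(121*G)) = (30 + G)/(121*G))
c = 2326512623/29403 (c = (1/121)*(30 + 1458)/1458 + 79125 = (1/121)*(1/1458)*1488 + 79125 = 248/29403 + 79125 = 2326512623/29403 ≈ 79125.)
sqrt(c + v) = sqrt(2326512623/29403 + 710271) = sqrt(23210610836/29403) = 2*sqrt(17407958127)/297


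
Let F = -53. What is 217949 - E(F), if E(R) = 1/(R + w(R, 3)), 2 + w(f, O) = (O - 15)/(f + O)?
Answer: 298372206/1369 ≈ 2.1795e+5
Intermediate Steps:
w(f, O) = -2 + (-15 + O)/(O + f) (w(f, O) = -2 + (O - 15)/(f + O) = -2 + (-15 + O)/(O + f))
E(R) = 1/(R + (-18 - 2*R)/(3 + R)) (E(R) = 1/(R + (-15 - 1*3 - 2*R)/(3 + R)) = 1/(R + (-15 - 3 - 2*R)/(3 + R)) = 1/(R + (-18 - 2*R)/(3 + R)))
217949 - E(F) = 217949 - (3 - 53)/(-18 - 53 + (-53)²) = 217949 - (-50)/(-18 - 53 + 2809) = 217949 - (-50)/2738 = 217949 - 1*(-25/1369) = 217949 + 25/1369 = 298372206/1369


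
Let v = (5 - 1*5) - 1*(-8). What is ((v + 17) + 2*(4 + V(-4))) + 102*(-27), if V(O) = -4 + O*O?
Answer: -2697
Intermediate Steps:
V(O) = -4 + O**2
v = 8 (v = (5 - 5) + 8 = 0 + 8 = 8)
((v + 17) + 2*(4 + V(-4))) + 102*(-27) = ((8 + 17) + 2*(4 + (-4 + (-4)**2))) + 102*(-27) = (25 + 2*(4 + (-4 + 16))) - 2754 = (25 + 2*(4 + 12)) - 2754 = (25 + 2*16) - 2754 = (25 + 32) - 2754 = 57 - 2754 = -2697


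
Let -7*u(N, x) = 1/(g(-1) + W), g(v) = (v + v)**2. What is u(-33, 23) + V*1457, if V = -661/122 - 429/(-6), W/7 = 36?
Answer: 10524715203/109312 ≈ 96281.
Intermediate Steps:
W = 252 (W = 7*36 = 252)
g(v) = 4*v**2 (g(v) = (2*v)**2 = 4*v**2)
V = 4031/61 (V = -661*1/122 - 429*(-1/6) = -661/122 + 143/2 = 4031/61 ≈ 66.082)
u(N, x) = -1/1792 (u(N, x) = -1/(7*(4*(-1)**2 + 252)) = -1/(7*(4*1 + 252)) = -1/(7*(4 + 252)) = -1/7/256 = -1/7*1/256 = -1/1792)
u(-33, 23) + V*1457 = -1/1792 + (4031/61)*1457 = -1/1792 + 5873167/61 = 10524715203/109312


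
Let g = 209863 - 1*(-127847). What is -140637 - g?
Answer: -478347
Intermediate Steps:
g = 337710 (g = 209863 + 127847 = 337710)
-140637 - g = -140637 - 1*337710 = -140637 - 337710 = -478347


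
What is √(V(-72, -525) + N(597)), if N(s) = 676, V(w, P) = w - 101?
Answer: √503 ≈ 22.428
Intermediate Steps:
V(w, P) = -101 + w
√(V(-72, -525) + N(597)) = √((-101 - 72) + 676) = √(-173 + 676) = √503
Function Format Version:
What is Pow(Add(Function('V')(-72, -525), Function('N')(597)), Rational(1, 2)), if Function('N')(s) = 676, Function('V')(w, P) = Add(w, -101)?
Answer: Pow(503, Rational(1, 2)) ≈ 22.428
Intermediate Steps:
Function('V')(w, P) = Add(-101, w)
Pow(Add(Function('V')(-72, -525), Function('N')(597)), Rational(1, 2)) = Pow(Add(Add(-101, -72), 676), Rational(1, 2)) = Pow(Add(-173, 676), Rational(1, 2)) = Pow(503, Rational(1, 2))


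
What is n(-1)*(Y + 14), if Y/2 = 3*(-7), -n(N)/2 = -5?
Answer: -280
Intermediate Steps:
n(N) = 10 (n(N) = -2*(-5) = 10)
Y = -42 (Y = 2*(3*(-7)) = 2*(-21) = -42)
n(-1)*(Y + 14) = 10*(-42 + 14) = 10*(-28) = -280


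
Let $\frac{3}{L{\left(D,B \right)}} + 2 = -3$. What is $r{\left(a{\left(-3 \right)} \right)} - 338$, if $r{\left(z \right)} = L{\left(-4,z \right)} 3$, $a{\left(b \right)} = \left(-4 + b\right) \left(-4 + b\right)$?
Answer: $- \frac{1699}{5} \approx -339.8$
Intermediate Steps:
$a{\left(b \right)} = \left(-4 + b\right)^{2}$
$L{\left(D,B \right)} = - \frac{3}{5}$ ($L{\left(D,B \right)} = \frac{3}{-2 - 3} = \frac{3}{-5} = 3 \left(- \frac{1}{5}\right) = - \frac{3}{5}$)
$r{\left(z \right)} = - \frac{9}{5}$ ($r{\left(z \right)} = \left(- \frac{3}{5}\right) 3 = - \frac{9}{5}$)
$r{\left(a{\left(-3 \right)} \right)} - 338 = - \frac{9}{5} - 338 = - \frac{1699}{5}$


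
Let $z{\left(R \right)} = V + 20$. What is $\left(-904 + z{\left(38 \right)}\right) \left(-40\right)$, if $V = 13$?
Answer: $34840$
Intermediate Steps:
$z{\left(R \right)} = 33$ ($z{\left(R \right)} = 13 + 20 = 33$)
$\left(-904 + z{\left(38 \right)}\right) \left(-40\right) = \left(-904 + 33\right) \left(-40\right) = \left(-871\right) \left(-40\right) = 34840$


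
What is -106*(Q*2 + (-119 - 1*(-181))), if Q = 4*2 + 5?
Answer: -9328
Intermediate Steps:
Q = 13 (Q = 8 + 5 = 13)
-106*(Q*2 + (-119 - 1*(-181))) = -106*(13*2 + (-119 - 1*(-181))) = -106*(26 + (-119 + 181)) = -106*(26 + 62) = -106*88 = -9328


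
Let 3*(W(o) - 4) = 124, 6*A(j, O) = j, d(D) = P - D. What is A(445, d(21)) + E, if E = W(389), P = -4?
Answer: 239/2 ≈ 119.50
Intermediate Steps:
d(D) = -4 - D
A(j, O) = j/6
W(o) = 136/3 (W(o) = 4 + (1/3)*124 = 4 + 124/3 = 136/3)
E = 136/3 ≈ 45.333
A(445, d(21)) + E = (1/6)*445 + 136/3 = 445/6 + 136/3 = 239/2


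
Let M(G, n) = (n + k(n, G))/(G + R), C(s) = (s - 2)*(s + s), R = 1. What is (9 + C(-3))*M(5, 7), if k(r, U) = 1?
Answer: 52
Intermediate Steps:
C(s) = 2*s*(-2 + s) (C(s) = (-2 + s)*(2*s) = 2*s*(-2 + s))
M(G, n) = (1 + n)/(1 + G) (M(G, n) = (n + 1)/(G + 1) = (1 + n)/(1 + G))
(9 + C(-3))*M(5, 7) = (9 + 2*(-3)*(-2 - 3))*((1 + 7)/(1 + 5)) = (9 + 2*(-3)*(-5))*(8/6) = (9 + 30)*((⅙)*8) = 39*(4/3) = 52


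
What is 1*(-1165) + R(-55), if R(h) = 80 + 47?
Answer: -1038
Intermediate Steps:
R(h) = 127
1*(-1165) + R(-55) = 1*(-1165) + 127 = -1165 + 127 = -1038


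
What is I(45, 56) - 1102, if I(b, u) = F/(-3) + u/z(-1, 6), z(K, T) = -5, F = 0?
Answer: -5566/5 ≈ -1113.2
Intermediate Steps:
I(b, u) = -u/5 (I(b, u) = 0/(-3) + u/(-5) = 0*(-⅓) + u*(-⅕) = 0 - u/5 = -u/5)
I(45, 56) - 1102 = -⅕*56 - 1102 = -56/5 - 1102 = -5566/5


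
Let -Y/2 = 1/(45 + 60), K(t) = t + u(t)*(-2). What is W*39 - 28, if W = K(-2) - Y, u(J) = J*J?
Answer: -14604/35 ≈ -417.26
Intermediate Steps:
u(J) = J²
K(t) = t - 2*t² (K(t) = t + t²*(-2) = t - 2*t²)
Y = -2/105 (Y = -2/(45 + 60) = -2/105 ≈ -0.019048)
W = -1048/105 (W = -2*(1 - 2*(-2)) - 1*(-2/105) = -2*(1 + 4) + 2/105 = -2*5 + 2/105 = -10 + 2/105 = -1048/105 ≈ -9.9810)
W*39 - 28 = -1048/105*39 - 28 = -13624/35 - 28 = -14604/35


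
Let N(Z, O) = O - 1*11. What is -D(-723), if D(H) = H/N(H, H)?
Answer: -723/734 ≈ -0.98501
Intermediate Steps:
N(Z, O) = -11 + O (N(Z, O) = O - 11 = -11 + O)
D(H) = H/(-11 + H)
-D(-723) = -(-723)/(-11 - 723) = -(-723)/(-734) = -(-723)*(-1)/734 = -1*723/734 = -723/734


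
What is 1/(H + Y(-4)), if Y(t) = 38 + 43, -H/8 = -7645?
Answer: 1/61241 ≈ 1.6329e-5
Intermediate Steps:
H = 61160 (H = -8*(-7645) = 61160)
Y(t) = 81
1/(H + Y(-4)) = 1/(61160 + 81) = 1/61241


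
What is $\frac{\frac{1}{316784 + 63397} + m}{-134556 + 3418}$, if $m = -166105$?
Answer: $\frac{4510711786}{3561155427} \approx 1.2666$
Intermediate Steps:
$\frac{\frac{1}{316784 + 63397} + m}{-134556 + 3418} = \frac{\frac{1}{316784 + 63397} - 166105}{-134556 + 3418} = \frac{\frac{1}{380181} - 166105}{-131138} = \left(\frac{1}{380181} - 166105\right) \left(- \frac{1}{131138}\right) = \left(- \frac{63149965004}{380181}\right) \left(- \frac{1}{131138}\right) = \frac{4510711786}{3561155427}$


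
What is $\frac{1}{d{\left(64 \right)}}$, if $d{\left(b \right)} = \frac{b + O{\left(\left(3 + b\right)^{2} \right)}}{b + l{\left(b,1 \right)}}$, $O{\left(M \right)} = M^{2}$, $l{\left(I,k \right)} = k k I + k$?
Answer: $\frac{129}{20151185} \approx 6.4016 \cdot 10^{-6}$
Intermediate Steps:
$l{\left(I,k \right)} = k + I k^{2}$ ($l{\left(I,k \right)} = k^{2} I + k = I k^{2} + k = k + I k^{2}$)
$d{\left(b \right)} = \frac{b + \left(3 + b\right)^{4}}{1 + 2 b}$ ($d{\left(b \right)} = \frac{b + \left(\left(3 + b\right)^{2}\right)^{2}}{b + 1 \left(1 + b 1\right)} = \frac{b + \left(3 + b\right)^{4}}{b + 1 \left(1 + b\right)} = \frac{b + \left(3 + b\right)^{4}}{b + \left(1 + b\right)} = \frac{b + \left(3 + b\right)^{4}}{1 + 2 b}$)
$\frac{1}{d{\left(64 \right)}} = \frac{1}{\frac{1}{1 + 2 \cdot 64} \left(64 + \left(3 + 64\right)^{4}\right)} = \frac{1}{\frac{1}{1 + 128} \left(64 + 67^{4}\right)} = \frac{1}{\frac{1}{129} \left(64 + 20151121\right)} = \frac{1}{\frac{1}{129} \cdot 20151185} = \frac{1}{\frac{20151185}{129}} = \frac{129}{20151185}$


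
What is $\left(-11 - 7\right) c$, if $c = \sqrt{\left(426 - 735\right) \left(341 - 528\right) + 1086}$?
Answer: $- 54 \sqrt{6541} \approx -4367.3$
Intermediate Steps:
$c = 3 \sqrt{6541}$ ($c = \sqrt{\left(-309\right) \left(-187\right) + 1086} = \sqrt{57783 + 1086} = \sqrt{58869} = 3 \sqrt{6541} \approx 242.63$)
$\left(-11 - 7\right) c = \left(-11 - 7\right) 3 \sqrt{6541} = - 18 \cdot 3 \sqrt{6541} = - 54 \sqrt{6541}$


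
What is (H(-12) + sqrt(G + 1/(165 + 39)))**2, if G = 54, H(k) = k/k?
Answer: (102 + sqrt(561867))**2/10404 ≈ 69.703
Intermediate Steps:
H(k) = 1
(H(-12) + sqrt(G + 1/(165 + 39)))**2 = (1 + sqrt(54 + 1/(165 + 39)))**2 = (1 + sqrt(54 + 1/204))**2 = (1 + sqrt(11017/204))**2 = (1 + sqrt(561867)/102)**2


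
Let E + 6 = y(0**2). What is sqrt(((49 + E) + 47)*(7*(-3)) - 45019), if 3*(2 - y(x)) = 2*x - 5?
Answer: I*sqrt(46986) ≈ 216.76*I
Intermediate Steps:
y(x) = 11/3 - 2*x/3 (y(x) = 2 - (2*x - 5)/3 = 2 - (-5 + 2*x)/3 = 2 + (5/3 - 2*x/3) = 11/3 - 2*x/3)
E = -7/3 (E = -6 + (11/3 - 2/3*0**2) = -6 + (11/3 - 2/3*0) = -6 + (11/3 + 0) = -6 + 11/3 = -7/3 ≈ -2.3333)
sqrt(((49 + E) + 47)*(7*(-3)) - 45019) = sqrt(((49 - 7/3) + 47)*(7*(-3)) - 45019) = sqrt((140/3 + 47)*(-21) - 45019) = sqrt((281/3)*(-21) - 45019) = sqrt(-1967 - 45019) = sqrt(-46986) = I*sqrt(46986)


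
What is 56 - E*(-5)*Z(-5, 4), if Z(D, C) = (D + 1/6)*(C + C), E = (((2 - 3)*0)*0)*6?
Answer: 56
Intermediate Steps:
E = 0 (E = (-1*0*0)*6 = (0*0)*6 = 0*6 = 0)
Z(D, C) = 2*C*(⅙ + D) (Z(D, C) = (D + ⅙)*(2*C) = (⅙ + D)*(2*C) = 2*C*(⅙ + D))
56 - E*(-5)*Z(-5, 4) = 56 - 0*(-5)*(⅓)*4*(1 + 6*(-5)) = 56 - 0*(⅓)*4*(1 - 30) = 56 - 0*(⅓)*4*(-29) = 56 - 0*(-116)/3 = 56 - 1*0 = 56 + 0 = 56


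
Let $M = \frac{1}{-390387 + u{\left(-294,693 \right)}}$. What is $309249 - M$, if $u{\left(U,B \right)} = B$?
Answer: $\frac{120512479807}{389694} \approx 3.0925 \cdot 10^{5}$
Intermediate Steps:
$M = - \frac{1}{389694}$ ($M = \frac{1}{-390387 + 693} = \frac{1}{-389694} = - \frac{1}{389694} \approx -2.5661 \cdot 10^{-6}$)
$309249 - M = 309249 - - \frac{1}{389694} = 309249 + \frac{1}{389694} = \frac{120512479807}{389694}$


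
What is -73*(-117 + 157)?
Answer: -2920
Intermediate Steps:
-73*(-117 + 157) = -73*40 = -1*2920 = -2920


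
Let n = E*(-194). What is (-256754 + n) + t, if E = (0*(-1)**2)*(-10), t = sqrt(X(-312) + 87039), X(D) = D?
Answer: -256754 + sqrt(86727) ≈ -2.5646e+5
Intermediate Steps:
t = sqrt(86727) (t = sqrt(-312 + 87039) = sqrt(86727) ≈ 294.49)
E = 0 (E = (0*1)*(-10) = 0*(-10) = 0)
n = 0 (n = 0*(-194) = 0)
(-256754 + n) + t = (-256754 + 0) + sqrt(86727) = -256754 + sqrt(86727)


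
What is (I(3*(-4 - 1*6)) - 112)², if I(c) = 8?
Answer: 10816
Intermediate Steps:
(I(3*(-4 - 1*6)) - 112)² = (8 - 112)² = (-104)² = 10816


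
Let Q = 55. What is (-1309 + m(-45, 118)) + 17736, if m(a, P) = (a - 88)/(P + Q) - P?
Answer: 2821324/173 ≈ 16308.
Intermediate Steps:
m(a, P) = -P + (-88 + a)/(55 + P) (m(a, P) = (a - 88)/(P + 55) - P = (-88 + a)/(55 + P) - P = -P + (-88 + a)/(55 + P))
(-1309 + m(-45, 118)) + 17736 = (-1309 + (-88 - 45 - 1*118**2 - 55*118)/(55 + 118)) + 17736 = (-1309 + (-88 - 45 - 1*13924 - 6490)/173) + 17736 = (-1309 + (-88 - 45 - 13924 - 6490)/173) + 17736 = (-1309 + (1/173)*(-20547)) + 17736 = (-1309 - 20547/173) + 17736 = -247004/173 + 17736 = 2821324/173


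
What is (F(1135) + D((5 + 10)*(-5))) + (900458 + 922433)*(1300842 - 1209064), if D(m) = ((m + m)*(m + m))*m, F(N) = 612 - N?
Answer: 167299602175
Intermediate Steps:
D(m) = 4*m³ (D(m) = ((2*m)*(2*m))*m = (4*m²)*m = 4*m³)
(F(1135) + D((5 + 10)*(-5))) + (900458 + 922433)*(1300842 - 1209064) = ((612 - 1*1135) + 4*((5 + 10)*(-5))³) + (900458 + 922433)*(1300842 - 1209064) = ((612 - 1135) + 4*(15*(-5))³) + 1822891*91778 = (-523 + 4*(-75)³) + 167301290198 = (-523 + 4*(-421875)) + 167301290198 = (-523 - 1687500) + 167301290198 = -1688023 + 167301290198 = 167299602175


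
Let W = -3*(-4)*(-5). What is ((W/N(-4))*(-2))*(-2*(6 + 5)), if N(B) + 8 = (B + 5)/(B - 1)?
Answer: 13200/41 ≈ 321.95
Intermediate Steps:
N(B) = -8 + (5 + B)/(-1 + B) (N(B) = -8 + (B + 5)/(B - 1) = -8 + (5 + B)/(-1 + B))
W = -60 (W = 12*(-5) = -60)
((W/N(-4))*(-2))*(-2*(6 + 5)) = (-60*(-1 - 4)/(13 - 7*(-4))*(-2))*(-2*(6 + 5)) = (-60*(-5/(13 + 28))*(-2))*(-2*11) = (-60/((-1/5*41))*(-2))*(-22) = (-60/(-41/5)*(-2))*(-22) = (-60*(-5/41)*(-2))*(-22) = ((300/41)*(-2))*(-22) = -600/41*(-22) = 13200/41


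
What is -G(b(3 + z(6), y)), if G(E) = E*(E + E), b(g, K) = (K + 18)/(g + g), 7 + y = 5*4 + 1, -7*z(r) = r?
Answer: -25088/225 ≈ -111.50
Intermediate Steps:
z(r) = -r/7
y = 14 (y = -7 + (5*4 + 1) = -7 + (20 + 1) = -7 + 21 = 14)
b(g, K) = (18 + K)/(2*g) (b(g, K) = (18 + K)/((2*g)) = (18 + K)*(1/(2*g)) = (18 + K)/(2*g))
G(E) = 2*E**2 (G(E) = E*(2*E) = 2*E**2)
-G(b(3 + z(6), y)) = -2*((18 + 14)/(2*(3 - 1/7*6)))**2 = -2*((1/2)*32/(3 - 6/7))**2 = -2*((1/2)*32/(15/7))**2 = -2*((1/2)*(7/15)*32)**2 = -2*(112/15)**2 = -2*12544/225 = -1*25088/225 = -25088/225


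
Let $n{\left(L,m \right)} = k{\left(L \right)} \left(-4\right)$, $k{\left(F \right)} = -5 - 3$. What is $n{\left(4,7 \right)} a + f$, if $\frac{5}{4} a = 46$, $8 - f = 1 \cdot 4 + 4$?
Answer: $\frac{5888}{5} \approx 1177.6$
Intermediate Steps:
$k{\left(F \right)} = -8$
$f = 0$ ($f = 8 - \left(1 \cdot 4 + 4\right) = 8 - \left(4 + 4\right) = 8 - 8 = 0$)
$a = \frac{184}{5}$ ($a = \frac{4}{5} \cdot 46 = \frac{184}{5} \approx 36.8$)
$n{\left(L,m \right)} = 32$ ($n{\left(L,m \right)} = \left(-8\right) \left(-4\right) = 32$)
$n{\left(4,7 \right)} a + f = 32 \cdot \frac{184}{5} + 0 = \frac{5888}{5} + 0 = \frac{5888}{5}$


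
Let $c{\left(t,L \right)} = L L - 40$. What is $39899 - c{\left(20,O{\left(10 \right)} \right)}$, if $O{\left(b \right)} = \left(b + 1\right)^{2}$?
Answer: $25298$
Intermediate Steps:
$O{\left(b \right)} = \left(1 + b\right)^{2}$
$c{\left(t,L \right)} = -40 + L^{2}$ ($c{\left(t,L \right)} = L^{2} - 40 = -40 + L^{2}$)
$39899 - c{\left(20,O{\left(10 \right)} \right)} = 39899 - \left(-40 + \left(\left(1 + 10\right)^{2}\right)^{2}\right) = 39899 - \left(-40 + \left(11^{2}\right)^{2}\right) = 39899 - \left(-40 + 121^{2}\right) = 39899 - \left(-40 + 14641\right) = 39899 - 14601 = 25298$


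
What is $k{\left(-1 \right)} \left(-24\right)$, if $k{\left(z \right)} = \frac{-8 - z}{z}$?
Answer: $-168$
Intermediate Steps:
$k{\left(z \right)} = \frac{-8 - z}{z}$
$k{\left(-1 \right)} \left(-24\right) = \frac{-8 - -1}{-1} \left(-24\right) = - (-8 + 1) \left(-24\right) = \left(-1\right) \left(-7\right) \left(-24\right) = 7 \left(-24\right) = -168$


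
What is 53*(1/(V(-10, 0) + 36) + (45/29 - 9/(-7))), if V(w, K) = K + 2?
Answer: 1170823/7714 ≈ 151.78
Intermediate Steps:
V(w, K) = 2 + K
53*(1/(V(-10, 0) + 36) + (45/29 - 9/(-7))) = 53*(1/((2 + 0) + 36) + (45/29 - 9/(-7))) = 53*(1/(2 + 36) + (45*(1/29) - 9*(-1/7))) = 53*(1/38 + (45/29 + 9/7)) = 53*(1/38 + 576/203) = 53*(22091/7714) = 1170823/7714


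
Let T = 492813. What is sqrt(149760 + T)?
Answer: 9*sqrt(7933) ≈ 801.61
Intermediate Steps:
sqrt(149760 + T) = sqrt(149760 + 492813) = sqrt(642573) = 9*sqrt(7933)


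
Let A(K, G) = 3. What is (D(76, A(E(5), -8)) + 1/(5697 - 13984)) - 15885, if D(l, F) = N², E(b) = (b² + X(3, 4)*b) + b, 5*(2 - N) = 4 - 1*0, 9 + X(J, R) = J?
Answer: -3290676568/207175 ≈ -15884.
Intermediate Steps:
X(J, R) = -9 + J
N = 6/5 (N = 2 - (4 - 1*0)/5 = 2 - (4 + 0)/5 = 2 - ⅕*4 = 2 - ⅘ = 6/5 ≈ 1.2000)
E(b) = b² - 5*b (E(b) = (b² + (-9 + 3)*b) + b = (b² - 6*b) + b = b² - 5*b)
D(l, F) = 36/25 (D(l, F) = (6/5)² = 36/25)
(D(76, A(E(5), -8)) + 1/(5697 - 13984)) - 15885 = (36/25 + 1/(5697 - 13984)) - 15885 = (36/25 + 1/(-8287)) - 15885 = (36/25 - 1/8287) - 15885 = 298307/207175 - 15885 = -3290676568/207175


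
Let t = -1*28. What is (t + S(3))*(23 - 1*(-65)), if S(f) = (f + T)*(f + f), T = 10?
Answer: 4400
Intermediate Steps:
S(f) = 2*f*(10 + f) (S(f) = (f + 10)*(f + f) = (10 + f)*(2*f) = 2*f*(10 + f))
t = -28
(t + S(3))*(23 - 1*(-65)) = (-28 + 2*3*(10 + 3))*(23 - 1*(-65)) = (-28 + 2*3*13)*(23 + 65) = (-28 + 78)*88 = 50*88 = 4400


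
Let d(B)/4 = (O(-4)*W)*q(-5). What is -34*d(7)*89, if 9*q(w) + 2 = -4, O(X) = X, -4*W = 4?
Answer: 96832/3 ≈ 32277.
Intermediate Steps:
W = -1 (W = -¼*4 = -1)
q(w) = -⅔ (q(w) = -2/9 + (⅑)*(-4) = -2/9 - 4/9 = -⅔)
d(B) = -32/3 (d(B) = 4*(-4*(-1)*(-⅔)) = 4*(4*(-⅔)) = 4*(-8/3) = -32/3)
-34*d(7)*89 = -34*(-32/3)*89 = (1088/3)*89 = 96832/3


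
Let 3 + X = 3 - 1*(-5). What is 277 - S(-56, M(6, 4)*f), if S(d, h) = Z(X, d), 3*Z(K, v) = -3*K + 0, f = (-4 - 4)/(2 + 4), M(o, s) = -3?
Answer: 282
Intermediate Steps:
X = 5 (X = -3 + (3 - 1*(-5)) = -3 + (3 + 5) = -3 + 8 = 5)
f = -4/3 (f = -8/6 = -8*1/6 = -4/3 ≈ -1.3333)
Z(K, v) = -K (Z(K, v) = (-3*K + 0)/3 = (-3*K)/3 = -K)
S(d, h) = -5 (S(d, h) = -1*5 = -5)
277 - S(-56, M(6, 4)*f) = 277 - 1*(-5) = 277 + 5 = 282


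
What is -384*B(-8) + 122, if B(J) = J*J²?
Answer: 196730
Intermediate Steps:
B(J) = J³
-384*B(-8) + 122 = -384*(-8)³ + 122 = -384*(-512) + 122 = 196608 + 122 = 196730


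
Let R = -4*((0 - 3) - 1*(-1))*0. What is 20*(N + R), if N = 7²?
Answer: 980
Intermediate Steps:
N = 49
R = 0 (R = -4*(-3 + 1)*0 = -4*(-2)*0 = 8*0 = 0)
20*(N + R) = 20*(49 + 0) = 20*49 = 980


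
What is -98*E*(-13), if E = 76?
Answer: 96824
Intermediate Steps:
-98*E*(-13) = -98*76*(-13) = -7448*(-13) = 96824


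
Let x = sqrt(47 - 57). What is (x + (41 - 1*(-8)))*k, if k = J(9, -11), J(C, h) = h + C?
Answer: -98 - 2*I*sqrt(10) ≈ -98.0 - 6.3246*I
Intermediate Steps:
J(C, h) = C + h
k = -2 (k = 9 - 11 = -2)
x = I*sqrt(10) (x = sqrt(-10) = I*sqrt(10) ≈ 3.1623*I)
(x + (41 - 1*(-8)))*k = (I*sqrt(10) + (41 - 1*(-8)))*(-2) = (I*sqrt(10) + (41 + 8))*(-2) = (I*sqrt(10) + 49)*(-2) = (49 + I*sqrt(10))*(-2) = -98 - 2*I*sqrt(10)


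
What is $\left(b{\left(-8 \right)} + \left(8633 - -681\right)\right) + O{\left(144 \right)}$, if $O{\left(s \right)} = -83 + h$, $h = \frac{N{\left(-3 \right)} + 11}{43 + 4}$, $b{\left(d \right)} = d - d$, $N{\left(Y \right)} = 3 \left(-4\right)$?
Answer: $\frac{433856}{47} \approx 9231.0$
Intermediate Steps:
$N{\left(Y \right)} = -12$
$b{\left(d \right)} = 0$
$h = - \frac{1}{47}$ ($h = \frac{-12 + 11}{43 + 4} = - \frac{1}{47} \approx -0.021277$)
$O{\left(s \right)} = - \frac{3902}{47}$ ($O{\left(s \right)} = -83 - \frac{1}{47} = - \frac{3902}{47}$)
$\left(b{\left(-8 \right)} + \left(8633 - -681\right)\right) + O{\left(144 \right)} = \left(0 + \left(8633 - -681\right)\right) - \frac{3902}{47} = \left(0 + \left(8633 + 681\right)\right) - \frac{3902}{47} = \left(0 + 9314\right) - \frac{3902}{47} = 9314 - \frac{3902}{47} = \frac{433856}{47}$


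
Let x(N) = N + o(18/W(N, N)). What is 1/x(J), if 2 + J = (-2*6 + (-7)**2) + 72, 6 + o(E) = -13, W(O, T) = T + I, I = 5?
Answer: 1/88 ≈ 0.011364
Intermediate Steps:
W(O, T) = 5 + T (W(O, T) = T + 5 = 5 + T)
o(E) = -19 (o(E) = -6 - 13 = -19)
J = 107 (J = -2 + ((-2*6 + (-7)**2) + 72) = -2 + ((-12 + 49) + 72) = -2 + (37 + 72) = -2 + 109 = 107)
x(N) = -19 + N (x(N) = N - 19 = -19 + N)
1/x(J) = 1/(-19 + 107) = 1/88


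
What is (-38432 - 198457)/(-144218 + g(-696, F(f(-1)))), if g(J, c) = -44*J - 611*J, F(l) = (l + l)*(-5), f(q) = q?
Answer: -236889/311662 ≈ -0.76008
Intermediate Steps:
F(l) = -10*l (F(l) = (2*l)*(-5) = -10*l)
g(J, c) = -655*J
(-38432 - 198457)/(-144218 + g(-696, F(f(-1)))) = (-38432 - 198457)/(-144218 - 655*(-696)) = -236889/(-144218 + 455880) = -236889/311662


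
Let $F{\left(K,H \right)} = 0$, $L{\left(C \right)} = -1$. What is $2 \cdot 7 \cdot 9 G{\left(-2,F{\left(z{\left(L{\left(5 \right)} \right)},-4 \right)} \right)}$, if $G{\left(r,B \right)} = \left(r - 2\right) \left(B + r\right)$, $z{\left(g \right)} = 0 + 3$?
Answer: $1008$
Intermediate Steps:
$z{\left(g \right)} = 3$
$G{\left(r,B \right)} = \left(-2 + r\right) \left(B + r\right)$
$2 \cdot 7 \cdot 9 G{\left(-2,F{\left(z{\left(L{\left(5 \right)} \right)},-4 \right)} \right)} = 2 \cdot 7 \cdot 9 \left(\left(-2\right)^{2} - 0 - -4 + 0 \left(-2\right)\right) = 14 \cdot 9 \left(4 + 0 + 4 + 0\right) = 126 \cdot 8 = 1008$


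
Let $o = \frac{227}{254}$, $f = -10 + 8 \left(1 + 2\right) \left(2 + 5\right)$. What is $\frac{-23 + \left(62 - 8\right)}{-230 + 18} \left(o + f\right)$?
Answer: $- \frac{1251129}{53848} \approx -23.234$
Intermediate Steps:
$f = 158$ ($f = -10 + 8 \cdot 3 \cdot 7 = -10 + 8 \cdot 21 = -10 + 168 = 158$)
$o = \frac{227}{254}$ ($o = 227 \cdot \frac{1}{254} = \frac{227}{254} \approx 0.8937$)
$\frac{-23 + \left(62 - 8\right)}{-230 + 18} \left(o + f\right) = \frac{-23 + \left(62 - 8\right)}{-230 + 18} \left(\frac{227}{254} + 158\right) = \frac{-23 + \left(62 - 8\right)}{-212} \cdot \frac{40359}{254} = \left(-23 + 54\right) \left(- \frac{1}{212}\right) \frac{40359}{254} = 31 \left(- \frac{1}{212}\right) \frac{40359}{254} = \left(- \frac{31}{212}\right) \frac{40359}{254} = - \frac{1251129}{53848}$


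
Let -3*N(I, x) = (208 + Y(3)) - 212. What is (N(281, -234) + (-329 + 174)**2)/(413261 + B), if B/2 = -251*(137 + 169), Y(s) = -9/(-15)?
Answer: 360392/3894735 ≈ 0.092533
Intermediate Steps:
Y(s) = 3/5 (Y(s) = -9*(-1/15) = 3/5)
B = -153612 (B = 2*(-251*(137 + 169)) = 2*(-251*306) = 2*(-76806) = -153612)
N(I, x) = 17/15 (N(I, x) = -((208 + 3/5) - 212)/3 = -(1043/5 - 212)/3 = -1/3*(-17/5) = 17/15)
(N(281, -234) + (-329 + 174)**2)/(413261 + B) = (17/15 + (-329 + 174)**2)/(413261 - 153612) = (17/15 + (-155)**2)/259649 = (17/15 + 24025)*(1/259649) = (360392/15)*(1/259649) = 360392/3894735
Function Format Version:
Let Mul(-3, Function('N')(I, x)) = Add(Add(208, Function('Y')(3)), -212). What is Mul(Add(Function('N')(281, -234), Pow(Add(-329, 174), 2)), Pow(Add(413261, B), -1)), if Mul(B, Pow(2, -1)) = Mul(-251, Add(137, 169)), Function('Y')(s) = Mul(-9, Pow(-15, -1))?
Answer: Rational(360392, 3894735) ≈ 0.092533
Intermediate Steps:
Function('Y')(s) = Rational(3, 5) (Function('Y')(s) = Mul(-9, Rational(-1, 15)) = Rational(3, 5))
B = -153612 (B = Mul(2, Mul(-251, Add(137, 169))) = Mul(2, Mul(-251, 306)) = Mul(2, -76806) = -153612)
Function('N')(I, x) = Rational(17, 15) (Function('N')(I, x) = Mul(Rational(-1, 3), Add(Add(208, Rational(3, 5)), -212)) = Mul(Rational(-1, 3), Add(Rational(1043, 5), -212)) = Mul(Rational(-1, 3), Rational(-17, 5)) = Rational(17, 15))
Mul(Add(Function('N')(281, -234), Pow(Add(-329, 174), 2)), Pow(Add(413261, B), -1)) = Mul(Add(Rational(17, 15), Pow(Add(-329, 174), 2)), Pow(Add(413261, -153612), -1)) = Mul(Add(Rational(17, 15), Pow(-155, 2)), Pow(259649, -1)) = Mul(Add(Rational(17, 15), 24025), Rational(1, 259649)) = Mul(Rational(360392, 15), Rational(1, 259649)) = Rational(360392, 3894735)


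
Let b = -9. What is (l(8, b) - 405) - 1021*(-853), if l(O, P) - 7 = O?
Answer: 870523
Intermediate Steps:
l(O, P) = 7 + O
(l(8, b) - 405) - 1021*(-853) = ((7 + 8) - 405) - 1021*(-853) = (15 - 405) + 870913 = -390 + 870913 = 870523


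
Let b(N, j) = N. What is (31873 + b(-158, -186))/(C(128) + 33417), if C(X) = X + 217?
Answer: 31715/33762 ≈ 0.93937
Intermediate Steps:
C(X) = 217 + X
(31873 + b(-158, -186))/(C(128) + 33417) = (31873 - 158)/((217 + 128) + 33417) = 31715/(345 + 33417) = 31715/33762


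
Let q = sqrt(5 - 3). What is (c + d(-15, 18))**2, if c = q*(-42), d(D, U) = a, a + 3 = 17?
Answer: 3724 - 1176*sqrt(2) ≈ 2060.9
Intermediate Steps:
a = 14 (a = -3 + 17 = 14)
q = sqrt(2) ≈ 1.4142
d(D, U) = 14
c = -42*sqrt(2) (c = sqrt(2)*(-42) = -42*sqrt(2) ≈ -59.397)
(c + d(-15, 18))**2 = (-42*sqrt(2) + 14)**2 = (14 - 42*sqrt(2))**2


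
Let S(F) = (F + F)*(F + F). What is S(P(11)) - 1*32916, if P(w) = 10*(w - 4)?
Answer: -13316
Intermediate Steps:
P(w) = -40 + 10*w (P(w) = 10*(-4 + w) = -40 + 10*w)
S(F) = 4*F**2 (S(F) = (2*F)*(2*F) = 4*F**2)
S(P(11)) - 1*32916 = 4*(-40 + 10*11)**2 - 1*32916 = 4*(-40 + 110)**2 - 32916 = 4*70**2 - 32916 = 4*4900 - 32916 = 19600 - 32916 = -13316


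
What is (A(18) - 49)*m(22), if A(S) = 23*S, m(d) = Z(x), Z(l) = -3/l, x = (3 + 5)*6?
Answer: -365/16 ≈ -22.813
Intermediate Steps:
x = 48 (x = 8*6 = 48)
m(d) = -1/16 (m(d) = -3/48 = -3*1/48 = -1/16)
(A(18) - 49)*m(22) = (23*18 - 49)*(-1/16) = (414 - 49)*(-1/16) = 365*(-1/16) = -365/16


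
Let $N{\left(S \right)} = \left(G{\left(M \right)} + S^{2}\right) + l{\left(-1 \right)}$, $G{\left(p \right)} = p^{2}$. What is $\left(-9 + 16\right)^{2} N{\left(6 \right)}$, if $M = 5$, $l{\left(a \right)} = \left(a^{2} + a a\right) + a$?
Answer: $3038$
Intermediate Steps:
$l{\left(a \right)} = a + 2 a^{2}$ ($l{\left(a \right)} = \left(a^{2} + a^{2}\right) + a = 2 a^{2} + a = a + 2 a^{2}$)
$N{\left(S \right)} = 26 + S^{2}$ ($N{\left(S \right)} = \left(5^{2} + S^{2}\right) - \left(1 + 2 \left(-1\right)\right) = \left(25 + S^{2}\right) - \left(1 - 2\right) = \left(25 + S^{2}\right) - -1 = \left(25 + S^{2}\right) + 1 = 26 + S^{2}$)
$\left(-9 + 16\right)^{2} N{\left(6 \right)} = \left(-9 + 16\right)^{2} \left(26 + 6^{2}\right) = 7^{2} \left(26 + 36\right) = 49 \cdot 62 = 3038$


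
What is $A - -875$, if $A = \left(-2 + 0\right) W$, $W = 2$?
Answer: $871$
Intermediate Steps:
$A = -4$ ($A = \left(-2 + 0\right) 2 = \left(-2\right) 2 = -4$)
$A - -875 = -4 - -875 = -4 + 875 = 871$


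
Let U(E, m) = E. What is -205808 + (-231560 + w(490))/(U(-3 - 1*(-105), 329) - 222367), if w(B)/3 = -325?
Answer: -9148736517/44453 ≈ -2.0581e+5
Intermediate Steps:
w(B) = -975 (w(B) = 3*(-325) = -975)
-205808 + (-231560 + w(490))/(U(-3 - 1*(-105), 329) - 222367) = -205808 + (-231560 - 975)/((-3 - 1*(-105)) - 222367) = -205808 - 232535/((-3 + 105) - 222367) = -205808 - 232535/(102 - 222367) = -205808 - 232535/(-222265) = -205808 - 232535*(-1/222265) = -205808 + 46507/44453 = -9148736517/44453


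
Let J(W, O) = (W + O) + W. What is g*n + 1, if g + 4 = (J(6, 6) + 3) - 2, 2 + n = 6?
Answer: 61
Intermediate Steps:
J(W, O) = O + 2*W (J(W, O) = (O + W) + W = O + 2*W)
n = 4 (n = -2 + 6 = 4)
g = 15 (g = -4 + (((6 + 2*6) + 3) - 2) = -4 + (((6 + 12) + 3) - 2) = -4 + ((18 + 3) - 2) = -4 + (21 - 2) = -4 + 19 = 15)
g*n + 1 = 15*4 + 1 = 60 + 1 = 61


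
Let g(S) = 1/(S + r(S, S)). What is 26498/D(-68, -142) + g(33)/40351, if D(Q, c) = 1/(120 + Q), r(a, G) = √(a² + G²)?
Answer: 1834782889367/1331583 + √2/1331583 ≈ 1.3779e+6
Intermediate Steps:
r(a, G) = √(G² + a²)
g(S) = 1/(S + √2*√(S²)) (g(S) = 1/(S + √(S² + S²)) = 1/(S + √(2*S²)) = 1/(S + √2*√(S²)))
26498/D(-68, -142) + g(33)/40351 = 26498/(1/(120 - 68)) + 1/((33 + √2*√(33²))*40351) = 26498/(1/52) + (1/40351)/(33 + √2*√1089) = 26498/(1/52) + (1/40351)/(33 + √2*33) = 26498*52 + (1/40351)/(33 + 33*√2) = 1377896 + 1/(40351*(33 + 33*√2))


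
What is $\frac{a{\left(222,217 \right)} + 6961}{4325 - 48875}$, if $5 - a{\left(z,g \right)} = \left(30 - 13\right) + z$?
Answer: $- \frac{6727}{44550} \approx -0.151$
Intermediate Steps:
$a{\left(z,g \right)} = -12 - z$ ($a{\left(z,g \right)} = 5 - \left(\left(30 - 13\right) + z\right) = 5 - \left(17 + z\right) = -12 - z$)
$\frac{a{\left(222,217 \right)} + 6961}{4325 - 48875} = \frac{\left(-12 - 222\right) + 6961}{4325 - 48875} = \frac{\left(-12 - 222\right) + 6961}{-44550} = \left(-234 + 6961\right) \left(- \frac{1}{44550}\right) = 6727 \left(- \frac{1}{44550}\right) = - \frac{6727}{44550}$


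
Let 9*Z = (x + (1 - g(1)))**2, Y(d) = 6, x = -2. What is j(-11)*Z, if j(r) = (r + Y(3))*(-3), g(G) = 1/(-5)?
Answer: 16/15 ≈ 1.0667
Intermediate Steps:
g(G) = -1/5
Z = 16/225 (Z = (-2 + (1 - 1*(-1/5)))**2/9 = (-2 + (1 + 1/5))**2/9 = (-2 + 6/5)**2/9 = (-4/5)**2/9 = (1/9)*(16/25) = 16/225 ≈ 0.071111)
j(r) = -18 - 3*r (j(r) = (r + 6)*(-3) = (6 + r)*(-3) = -18 - 3*r)
j(-11)*Z = (-18 - 3*(-11))*(16/225) = (-18 + 33)*(16/225) = 15*(16/225) = 16/15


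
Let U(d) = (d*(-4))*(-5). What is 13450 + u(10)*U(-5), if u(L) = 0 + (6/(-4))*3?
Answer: 13900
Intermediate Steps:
u(L) = -9/2 (u(L) = 0 + (6*(-¼))*3 = 0 - 3/2*3 = 0 - 9/2 = -9/2)
U(d) = 20*d (U(d) = -4*d*(-5) = 20*d)
13450 + u(10)*U(-5) = 13450 - 90*(-5) = 13450 - 9/2*(-100) = 13450 + 450 = 13900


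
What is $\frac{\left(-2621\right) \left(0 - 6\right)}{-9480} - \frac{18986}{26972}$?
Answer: $- \frac{2288443}{968540} \approx -2.3628$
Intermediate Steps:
$\frac{\left(-2621\right) \left(0 - 6\right)}{-9480} - \frac{18986}{26972} = \left(-2621\right) \left(-6\right) \left(- \frac{1}{9480}\right) - \frac{863}{1226} = 15726 \left(- \frac{1}{9480}\right) - \frac{863}{1226} = - \frac{2621}{1580} - \frac{863}{1226} = - \frac{2288443}{968540}$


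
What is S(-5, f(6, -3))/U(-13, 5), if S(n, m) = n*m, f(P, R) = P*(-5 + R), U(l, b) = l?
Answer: -240/13 ≈ -18.462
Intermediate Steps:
S(n, m) = m*n
S(-5, f(6, -3))/U(-13, 5) = ((6*(-5 - 3))*(-5))/(-13) = ((6*(-8))*(-5))*(-1/13) = -48*(-5)*(-1/13) = 240*(-1/13) = -240/13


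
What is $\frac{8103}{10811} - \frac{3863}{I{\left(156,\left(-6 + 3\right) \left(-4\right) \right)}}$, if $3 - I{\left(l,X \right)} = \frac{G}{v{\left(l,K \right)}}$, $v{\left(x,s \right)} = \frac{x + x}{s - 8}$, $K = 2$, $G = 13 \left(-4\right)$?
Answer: $- \frac{41746687}{21622} \approx -1930.8$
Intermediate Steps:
$G = -52$
$v{\left(x,s \right)} = \frac{2 x}{-8 + s}$
$I{\left(l,X \right)} = 3 - \frac{156}{l}$ ($I{\left(l,X \right)} = 3 - - \frac{52}{2 l \frac{1}{-8 + 2}} = 3 - - \frac{52}{2 l \frac{1}{-6}} = 3 - - \frac{52}{2 l \left(- \frac{1}{6}\right)} = 3 - - \frac{52}{\left(- \frac{1}{3}\right) l} = 3 - - 52 \left(- \frac{3}{l}\right) = 3 - \frac{156}{l}$)
$\frac{8103}{10811} - \frac{3863}{I{\left(156,\left(-6 + 3\right) \left(-4\right) \right)}} = \frac{8103}{10811} - \frac{3863}{3 - \frac{156}{156}} = 8103 \cdot \frac{1}{10811} - \frac{3863}{3 - 1} = \frac{8103}{10811} - \frac{3863}{3 - 1} = \frac{8103}{10811} - \frac{3863}{2} = - \frac{41746687}{21622}$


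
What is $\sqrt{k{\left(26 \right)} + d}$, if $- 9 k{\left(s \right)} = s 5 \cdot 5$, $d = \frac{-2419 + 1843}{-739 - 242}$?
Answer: $\frac{i \sqrt{7659866}}{327} \approx 8.4637 i$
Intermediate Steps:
$d = \frac{64}{109}$ ($d = - \frac{576}{-981} = \left(-576\right) \left(- \frac{1}{981}\right) = \frac{64}{109} \approx 0.58716$)
$k{\left(s \right)} = - \frac{25 s}{9}$ ($k{\left(s \right)} = - \frac{s 5 \cdot 5}{9} = - \frac{5 s 5}{9} = - \frac{25 s}{9}$)
$\sqrt{k{\left(26 \right)} + d} = \sqrt{\left(- \frac{25}{9}\right) 26 + \frac{64}{109}} = \sqrt{- \frac{650}{9} + \frac{64}{109}} = \sqrt{- \frac{70274}{981}} = \frac{i \sqrt{7659866}}{327}$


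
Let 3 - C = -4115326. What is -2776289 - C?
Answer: -6891618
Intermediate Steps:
C = 4115329 (C = 3 - 1*(-4115326) = 3 + 4115326 = 4115329)
-2776289 - C = -2776289 - 1*4115329 = -2776289 - 4115329 = -6891618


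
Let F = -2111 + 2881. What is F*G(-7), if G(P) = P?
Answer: -5390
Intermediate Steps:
F = 770
F*G(-7) = 770*(-7) = -5390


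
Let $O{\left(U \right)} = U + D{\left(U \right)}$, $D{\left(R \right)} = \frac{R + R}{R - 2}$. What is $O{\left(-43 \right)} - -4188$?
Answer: $\frac{186611}{45} \approx 4146.9$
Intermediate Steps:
$D{\left(R \right)} = \frac{2 R}{-2 + R}$
$O{\left(U \right)} = U + \frac{2 U}{-2 + U}$
$O{\left(-43 \right)} - -4188 = \frac{\left(-43\right)^{2}}{-2 - 43} - -4188 = \frac{1849}{-45} + 4188 = 1849 \left(- \frac{1}{45}\right) + 4188 = - \frac{1849}{45} + 4188 = \frac{186611}{45}$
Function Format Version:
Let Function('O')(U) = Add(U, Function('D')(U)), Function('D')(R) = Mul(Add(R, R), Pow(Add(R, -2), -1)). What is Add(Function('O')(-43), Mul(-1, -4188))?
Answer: Rational(186611, 45) ≈ 4146.9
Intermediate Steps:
Function('D')(R) = Mul(2, R, Pow(Add(-2, R), -1)) (Function('D')(R) = Mul(Mul(2, R), Pow(Add(-2, R), -1)) = Mul(2, R, Pow(Add(-2, R), -1)))
Function('O')(U) = Add(U, Mul(2, U, Pow(Add(-2, U), -1)))
Add(Function('O')(-43), Mul(-1, -4188)) = Add(Mul(Pow(-43, 2), Pow(Add(-2, -43), -1)), Mul(-1, -4188)) = Add(Mul(1849, Pow(-45, -1)), 4188) = Add(Mul(1849, Rational(-1, 45)), 4188) = Add(Rational(-1849, 45), 4188) = Rational(186611, 45)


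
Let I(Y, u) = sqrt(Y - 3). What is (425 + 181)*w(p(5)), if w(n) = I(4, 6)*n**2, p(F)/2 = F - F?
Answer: 0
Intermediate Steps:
p(F) = 0 (p(F) = 2*(F - F) = 2*0 = 0)
I(Y, u) = sqrt(-3 + Y)
w(n) = n**2 (w(n) = sqrt(-3 + 4)*n**2 = sqrt(1)*n**2 = 1*n**2 = n**2)
(425 + 181)*w(p(5)) = (425 + 181)*0**2 = 606*0 = 0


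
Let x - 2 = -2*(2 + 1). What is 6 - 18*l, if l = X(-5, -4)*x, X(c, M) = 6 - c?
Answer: 798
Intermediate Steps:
x = -4 (x = 2 - 2*(2 + 1) = 2 - 2*3 = 2 - 6 = -4)
l = -44 (l = (6 - 1*(-5))*(-4) = (6 + 5)*(-4) = 11*(-4) = -44)
6 - 18*l = 6 - 18*(-44) = 6 + 792 = 798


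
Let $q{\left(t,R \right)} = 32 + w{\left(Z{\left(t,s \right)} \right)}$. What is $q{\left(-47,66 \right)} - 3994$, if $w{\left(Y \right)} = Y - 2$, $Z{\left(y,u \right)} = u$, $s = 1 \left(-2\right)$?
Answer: $-3966$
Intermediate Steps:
$s = -2$
$w{\left(Y \right)} = -2 + Y$
$q{\left(t,R \right)} = 28$ ($q{\left(t,R \right)} = 32 - 4 = 28$)
$q{\left(-47,66 \right)} - 3994 = 28 - 3994 = -3966$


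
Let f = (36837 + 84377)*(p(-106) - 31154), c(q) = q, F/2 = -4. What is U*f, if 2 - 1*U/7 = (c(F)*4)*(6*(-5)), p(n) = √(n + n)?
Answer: 25323874210936 - 1625722168*I*√53 ≈ 2.5324e+13 - 1.1835e+10*I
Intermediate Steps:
F = -8 (F = 2*(-4) = -8)
p(n) = √2*√n (p(n) = √(2*n) = √2*√n)
U = -6706 (U = 14 - 7*(-8*4)*6*(-5) = 14 - (-224)*(-30) = 14 - 7*960 = 14 - 6720 = -6706)
f = -3776300956 + 242428*I*√53 (f = (36837 + 84377)*(√2*√(-106) - 31154) = 121214*(√2*(I*√106) - 31154) = 121214*(2*I*√53 - 31154) = 121214*(-31154 + 2*I*√53) = -3776300956 + 242428*I*√53 ≈ -3.7763e+9 + 1.7649e+6*I)
U*f = -6706*(-3776300956 + 242428*I*√53) = 25323874210936 - 1625722168*I*√53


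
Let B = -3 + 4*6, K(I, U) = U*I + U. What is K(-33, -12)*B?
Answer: 8064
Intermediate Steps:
K(I, U) = U + I*U (K(I, U) = I*U + U = U + I*U)
B = 21 (B = -3 + 24 = 21)
K(-33, -12)*B = -12*(1 - 33)*21 = -12*(-32)*21 = 384*21 = 8064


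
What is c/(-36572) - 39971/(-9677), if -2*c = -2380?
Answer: 725151891/176953622 ≈ 4.0980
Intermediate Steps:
c = 1190 (c = -½*(-2380) = 1190)
c/(-36572) - 39971/(-9677) = 1190/(-36572) - 39971/(-9677) = 1190*(-1/36572) - 39971*(-1/9677) = -595/18286 + 39971/9677 = 725151891/176953622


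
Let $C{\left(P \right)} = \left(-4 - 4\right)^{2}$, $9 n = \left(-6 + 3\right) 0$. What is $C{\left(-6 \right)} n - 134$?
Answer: $-134$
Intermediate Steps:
$n = 0$ ($n = \frac{\left(-6 + 3\right) 0}{9} = \frac{\left(-3\right) 0}{9} = \frac{1}{9} \cdot 0 = 0$)
$C{\left(P \right)} = 64$ ($C{\left(P \right)} = \left(-8\right)^{2} = 64$)
$C{\left(-6 \right)} n - 134 = 64 \cdot 0 - 134 = 0 - 134 = -134$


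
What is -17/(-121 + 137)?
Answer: -17/16 ≈ -1.0625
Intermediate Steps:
-17/(-121 + 137) = -17/16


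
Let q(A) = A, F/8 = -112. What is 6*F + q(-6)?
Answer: -5382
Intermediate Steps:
F = -896 (F = 8*(-112) = -896)
6*F + q(-6) = 6*(-896) - 6 = -5376 - 6 = -5382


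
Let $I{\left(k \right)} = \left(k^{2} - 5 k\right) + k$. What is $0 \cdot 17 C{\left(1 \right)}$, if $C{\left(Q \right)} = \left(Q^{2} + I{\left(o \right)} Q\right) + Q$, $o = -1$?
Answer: $0$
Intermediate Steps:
$I{\left(k \right)} = k^{2} - 4 k$
$C{\left(Q \right)} = Q^{2} + 6 Q$ ($C{\left(Q \right)} = \left(Q^{2} + - (-4 - 1) Q\right) + Q = \left(Q^{2} + \left(-1\right) \left(-5\right) Q\right) + Q = \left(Q^{2} + 5 Q\right) + Q = Q^{2} + 6 Q$)
$0 \cdot 17 C{\left(1 \right)} = 0 \cdot 17 \cdot 1 \left(6 + 1\right) = 0 \cdot 1 \cdot 7 = 0 \cdot 7 = 0$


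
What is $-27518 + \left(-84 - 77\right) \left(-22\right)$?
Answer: $-23976$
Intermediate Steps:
$-27518 + \left(-84 - 77\right) \left(-22\right) = -27518 - -3542 = -27518 + 3542 = -23976$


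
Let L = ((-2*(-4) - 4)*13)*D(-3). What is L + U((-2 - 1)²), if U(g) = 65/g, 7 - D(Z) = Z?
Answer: 4745/9 ≈ 527.22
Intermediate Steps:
D(Z) = 7 - Z
L = 520 (L = ((-2*(-4) - 4)*13)*(7 - 1*(-3)) = ((8 - 4)*13)*(7 + 3) = (4*13)*10 = 52*10 = 520)
L + U((-2 - 1)²) = 520 + 65/((-2 - 1)²) = 520 + 65/((-3)²) = 520 + 65/9 = 4745/9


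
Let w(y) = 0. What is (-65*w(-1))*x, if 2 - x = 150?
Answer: 0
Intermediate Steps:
x = -148 (x = 2 - 1*150 = 2 - 150 = -148)
(-65*w(-1))*x = -65*0*(-148) = 0*(-148) = 0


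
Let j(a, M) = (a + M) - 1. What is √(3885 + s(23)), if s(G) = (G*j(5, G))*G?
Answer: 2*√4542 ≈ 134.79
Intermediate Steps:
j(a, M) = -1 + M + a (j(a, M) = (M + a) - 1 = -1 + M + a)
s(G) = G²*(4 + G) (s(G) = (G*(-1 + G + 5))*G = (G*(4 + G))*G = G²*(4 + G))
√(3885 + s(23)) = √(3885 + 23²*(4 + 23)) = √(3885 + 529*27) = √(3885 + 14283) = √18168 = 2*√4542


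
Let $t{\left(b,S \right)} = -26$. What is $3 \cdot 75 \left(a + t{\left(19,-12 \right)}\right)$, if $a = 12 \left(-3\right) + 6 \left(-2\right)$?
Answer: $-16650$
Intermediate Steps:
$a = -48$ ($a = -36 - 12 = -48$)
$3 \cdot 75 \left(a + t{\left(19,-12 \right)}\right) = 3 \cdot 75 \left(-48 - 26\right) = 225 \left(-74\right) = -16650$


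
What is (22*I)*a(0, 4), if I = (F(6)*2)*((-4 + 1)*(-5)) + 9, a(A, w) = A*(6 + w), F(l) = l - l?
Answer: 0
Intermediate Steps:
F(l) = 0
I = 9 (I = (0*2)*((-4 + 1)*(-5)) + 9 = 0*(-3*(-5)) + 9 = 0*15 + 9 = 0 + 9 = 9)
(22*I)*a(0, 4) = (22*9)*(0*(6 + 4)) = 198*(0*10) = 198*0 = 0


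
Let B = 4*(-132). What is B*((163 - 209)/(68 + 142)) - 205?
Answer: -3127/35 ≈ -89.343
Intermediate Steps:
B = -528
B*((163 - 209)/(68 + 142)) - 205 = -528*(163 - 209)/(68 + 142) - 205 = -(-24288)/210 - 205 = -528*(-23/105) - 205 = 4048/35 - 205 = -3127/35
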